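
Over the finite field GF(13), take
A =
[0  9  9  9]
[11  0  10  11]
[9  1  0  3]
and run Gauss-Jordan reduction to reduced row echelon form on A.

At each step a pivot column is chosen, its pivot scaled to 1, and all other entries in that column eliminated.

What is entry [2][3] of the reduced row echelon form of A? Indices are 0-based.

M[2][3] = 9

[1] R0 <-> R1
[1] R0 /= 11  ⇒  (1, 0, 8, 1)
     R2 -= 9·R0  ⇒  (0, 1, 6, 7)
[2] R1 /= 9  ⇒  (0, 1, 1, 1)
     R2 -= 1·R1  ⇒  (0, 0, 5, 6)
[3] R2 /= 5  ⇒  (0, 0, 1, 9)
     R0 -= 8·R2  ⇒  (1, 0, 0, 7)
     R1 -= 1·R2  ⇒  (0, 1, 0, 5)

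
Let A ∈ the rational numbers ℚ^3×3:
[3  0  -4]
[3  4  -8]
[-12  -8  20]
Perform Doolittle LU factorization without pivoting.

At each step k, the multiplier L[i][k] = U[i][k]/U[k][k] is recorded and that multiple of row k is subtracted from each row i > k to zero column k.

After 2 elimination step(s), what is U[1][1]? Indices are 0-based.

U[1][1] = 4

k=0: U[0][0]=3
  eliminate (1,0): mult=1, new row 1: (0, 4, -4); set L[1][0]=1
  eliminate (2,0): mult=-4, new row 2: (0, -8, 4); set L[2][0]=-4
k=1: U[1][1]=4
  eliminate (2,1): mult=-2, new row 2: (0, 0, -4); set L[2][1]=-2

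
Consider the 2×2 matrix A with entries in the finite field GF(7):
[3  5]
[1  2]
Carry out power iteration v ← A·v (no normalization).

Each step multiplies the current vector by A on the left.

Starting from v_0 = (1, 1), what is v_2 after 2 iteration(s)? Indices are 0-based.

v_2 = (4, 0)

v_0 = (1, 1).
v_1 = A·v_0 = (1, 3).
v_2 = A·v_1 = (4, 0).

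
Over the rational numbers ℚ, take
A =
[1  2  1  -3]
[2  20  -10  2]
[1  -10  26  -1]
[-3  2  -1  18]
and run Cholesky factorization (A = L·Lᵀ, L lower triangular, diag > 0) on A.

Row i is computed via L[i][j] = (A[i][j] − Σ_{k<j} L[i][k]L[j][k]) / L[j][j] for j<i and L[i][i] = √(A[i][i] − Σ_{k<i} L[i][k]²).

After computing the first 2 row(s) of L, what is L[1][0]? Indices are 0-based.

Step 1: L[0][0] = √(1) = 1.
  L[1][0] = (2) / L[0][0] = 2.
Step 2: L[1][1] = √(16) = 4.

L[1][0] = 2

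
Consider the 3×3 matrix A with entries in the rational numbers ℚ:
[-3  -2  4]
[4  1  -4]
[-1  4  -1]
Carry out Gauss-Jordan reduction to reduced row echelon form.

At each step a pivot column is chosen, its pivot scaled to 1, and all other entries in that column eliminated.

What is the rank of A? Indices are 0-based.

rank = 3

[1] R0 /= -3  ⇒  (1, 2/3, -4/3)
     R1 -= 4·R0  ⇒  (0, -5/3, 4/3)
     R2 -= -1·R0  ⇒  (0, 14/3, -7/3)
[2] R1 /= -5/3  ⇒  (0, 1, -4/5)
     R0 -= 2/3·R1  ⇒  (1, 0, -4/5)
     R2 -= 14/3·R1  ⇒  (0, 0, 7/5)
[3] R2 /= 7/5  ⇒  (0, 0, 1)
     R0 -= -4/5·R2  ⇒  (1, 0, 0)
     R1 -= -4/5·R2  ⇒  (0, 1, 0)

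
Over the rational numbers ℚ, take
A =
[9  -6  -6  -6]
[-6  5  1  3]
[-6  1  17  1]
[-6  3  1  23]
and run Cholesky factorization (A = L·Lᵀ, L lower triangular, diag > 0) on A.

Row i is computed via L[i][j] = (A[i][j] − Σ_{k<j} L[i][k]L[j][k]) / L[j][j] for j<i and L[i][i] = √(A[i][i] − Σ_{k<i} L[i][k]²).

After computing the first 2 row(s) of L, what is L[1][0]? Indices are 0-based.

L[1][0] = -2

Step 1: L[0][0] = √(9) = 3.
  L[1][0] = (-6) / L[0][0] = -2.
Step 2: L[1][1] = √(1) = 1.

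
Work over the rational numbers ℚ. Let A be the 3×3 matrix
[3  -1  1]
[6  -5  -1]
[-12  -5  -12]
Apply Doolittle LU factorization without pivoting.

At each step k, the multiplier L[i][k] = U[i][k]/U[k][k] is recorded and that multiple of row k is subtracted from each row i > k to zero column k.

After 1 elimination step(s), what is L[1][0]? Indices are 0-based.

L[1][0] = 2

[col 0] pivot 3
  R1 -= 2*R0 → (0, -3, -3)  (L[1][0] := 2)
  R2 -= -4*R0 → (0, -9, -8)  (L[2][0] := -4)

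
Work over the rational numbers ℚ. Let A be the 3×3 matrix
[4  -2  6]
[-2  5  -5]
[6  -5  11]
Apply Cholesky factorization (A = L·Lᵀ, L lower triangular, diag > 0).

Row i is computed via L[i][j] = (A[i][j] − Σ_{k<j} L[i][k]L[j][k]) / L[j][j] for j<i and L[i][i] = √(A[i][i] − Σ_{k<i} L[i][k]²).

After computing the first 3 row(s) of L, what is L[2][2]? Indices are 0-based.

L[2][2] = 1

Step 1: L[0][0] = √(4) = 2.
  L[1][0] = (-2) / L[0][0] = -1.
Step 2: L[1][1] = √(4) = 2.
  L[2][0] = (6) / L[0][0] = 3.
  L[2][1] = (-2) / L[1][1] = -1.
Step 3: L[2][2] = √(1) = 1.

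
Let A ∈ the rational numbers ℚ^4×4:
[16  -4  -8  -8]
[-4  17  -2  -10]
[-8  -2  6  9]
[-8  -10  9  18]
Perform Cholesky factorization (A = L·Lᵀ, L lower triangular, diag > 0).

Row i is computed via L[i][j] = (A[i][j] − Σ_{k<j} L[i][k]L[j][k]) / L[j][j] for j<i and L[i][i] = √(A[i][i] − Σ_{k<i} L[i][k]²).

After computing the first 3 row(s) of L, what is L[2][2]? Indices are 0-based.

Step 1: L[0][0] = √(16) = 4.
  L[1][0] = (-4) / L[0][0] = -1.
Step 2: L[1][1] = √(16) = 4.
  L[2][0] = (-8) / L[0][0] = -2.
  L[2][1] = (-4) / L[1][1] = -1.
Step 3: L[2][2] = √(1) = 1.

L[2][2] = 1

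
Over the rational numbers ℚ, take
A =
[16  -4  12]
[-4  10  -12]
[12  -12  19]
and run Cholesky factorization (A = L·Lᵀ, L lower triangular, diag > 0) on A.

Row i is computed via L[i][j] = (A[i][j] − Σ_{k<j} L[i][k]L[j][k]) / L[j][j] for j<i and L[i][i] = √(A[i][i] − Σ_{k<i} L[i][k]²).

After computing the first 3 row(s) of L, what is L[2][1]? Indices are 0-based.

L[2][1] = -3

Step 1: L[0][0] = √(16) = 4.
  L[1][0] = (-4) / L[0][0] = -1.
Step 2: L[1][1] = √(9) = 3.
  L[2][0] = (12) / L[0][0] = 3.
  L[2][1] = (-9) / L[1][1] = -3.
Step 3: L[2][2] = √(1) = 1.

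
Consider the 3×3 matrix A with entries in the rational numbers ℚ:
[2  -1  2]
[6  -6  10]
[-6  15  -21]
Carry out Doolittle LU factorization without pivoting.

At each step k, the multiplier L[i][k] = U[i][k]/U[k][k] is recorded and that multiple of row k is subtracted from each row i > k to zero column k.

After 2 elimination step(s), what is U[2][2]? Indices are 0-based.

U[2][2] = 1

[col 0] pivot 2
  R1 -= 3*R0 → (0, -3, 4)  (L[1][0] := 3)
  R2 -= -3*R0 → (0, 12, -15)  (L[2][0] := -3)
[col 1] pivot -3
  R2 -= -4*R1 → (0, 0, 1)  (L[2][1] := -4)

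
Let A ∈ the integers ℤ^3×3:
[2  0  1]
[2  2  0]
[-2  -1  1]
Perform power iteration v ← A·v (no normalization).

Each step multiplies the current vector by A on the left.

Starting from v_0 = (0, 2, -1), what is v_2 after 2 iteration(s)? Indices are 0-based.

v_2 = (-5, 6, -5)

v_0 = (0, 2, -1).
v_1 = A·v_0 = (-1, 4, -3).
v_2 = A·v_1 = (-5, 6, -5).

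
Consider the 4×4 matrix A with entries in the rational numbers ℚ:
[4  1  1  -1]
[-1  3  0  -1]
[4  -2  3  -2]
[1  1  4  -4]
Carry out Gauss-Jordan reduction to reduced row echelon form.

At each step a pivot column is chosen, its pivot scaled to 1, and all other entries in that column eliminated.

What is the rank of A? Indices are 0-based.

pivot(0,0)=4: scale R0 → (1, 1/4, 1/4, -1/4)
  clear (1,0): R1 −= (-1)R0 → (0, 13/4, 1/4, -5/4)
  clear (2,0): R2 −= (4)R0 → (0, -3, 2, -1)
  clear (3,0): R3 −= (1)R0 → (0, 3/4, 15/4, -15/4)
pivot(1,1)=13/4: scale R1 → (0, 1, 1/13, -5/13)
  clear (0,1): R0 −= (1/4)R1 → (1, 0, 3/13, -2/13)
  clear (2,1): R2 −= (-3)R1 → (0, 0, 29/13, -28/13)
  clear (3,1): R3 −= (3/4)R1 → (0, 0, 48/13, -45/13)
pivot(2,2)=29/13: scale R2 → (0, 0, 1, -28/29)
  clear (0,2): R0 −= (3/13)R2 → (1, 0, 0, 2/29)
  clear (1,2): R1 −= (1/13)R2 → (0, 1, 0, -9/29)
  clear (3,2): R3 −= (48/13)R2 → (0, 0, 0, 3/29)
pivot(3,3)=3/29: scale R3 → (0, 0, 0, 1)
  clear (0,3): R0 −= (2/29)R3 → (1, 0, 0, 0)
  clear (1,3): R1 −= (-9/29)R3 → (0, 1, 0, 0)
  clear (2,3): R2 −= (-28/29)R3 → (0, 0, 1, 0)

rank = 4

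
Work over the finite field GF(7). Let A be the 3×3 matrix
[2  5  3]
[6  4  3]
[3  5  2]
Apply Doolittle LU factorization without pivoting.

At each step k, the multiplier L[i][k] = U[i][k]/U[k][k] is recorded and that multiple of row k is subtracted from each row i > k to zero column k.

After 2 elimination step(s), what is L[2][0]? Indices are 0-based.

L[2][0] = 5

[col 0] pivot 2
  R1 -= 3*R0 → (0, 3, 1)  (L[1][0] := 3)
  R2 -= 5*R0 → (0, 1, 1)  (L[2][0] := 5)
[col 1] pivot 3
  R2 -= 5*R1 → (0, 0, 3)  (L[2][1] := 5)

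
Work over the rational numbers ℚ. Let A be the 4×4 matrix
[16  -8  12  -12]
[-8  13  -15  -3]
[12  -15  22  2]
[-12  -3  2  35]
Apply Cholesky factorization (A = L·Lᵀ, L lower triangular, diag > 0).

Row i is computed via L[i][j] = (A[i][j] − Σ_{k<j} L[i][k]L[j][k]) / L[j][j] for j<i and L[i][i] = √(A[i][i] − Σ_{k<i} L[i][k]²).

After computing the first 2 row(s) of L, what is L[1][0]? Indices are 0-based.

L[1][0] = -2

Step 1: L[0][0] = √(16) = 4.
  L[1][0] = (-8) / L[0][0] = -2.
Step 2: L[1][1] = √(9) = 3.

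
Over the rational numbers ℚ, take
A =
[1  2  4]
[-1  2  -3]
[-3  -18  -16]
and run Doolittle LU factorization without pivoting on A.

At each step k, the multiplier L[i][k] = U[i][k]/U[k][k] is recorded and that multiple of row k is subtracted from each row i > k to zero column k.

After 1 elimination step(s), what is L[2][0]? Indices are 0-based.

k=0: U[0][0]=1
  eliminate (1,0): mult=-1, new row 1: (0, 4, 1); set L[1][0]=-1
  eliminate (2,0): mult=-3, new row 2: (0, -12, -4); set L[2][0]=-3

L[2][0] = -3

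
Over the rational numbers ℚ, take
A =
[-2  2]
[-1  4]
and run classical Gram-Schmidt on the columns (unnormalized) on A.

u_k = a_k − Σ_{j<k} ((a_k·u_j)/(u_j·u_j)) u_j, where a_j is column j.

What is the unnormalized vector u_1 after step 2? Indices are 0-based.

Step 1: u_0 = a_0 = (-2, -1).
Step 2: u_1 = a_1 − (-8/5)·u_0 = (-6/5, 12/5).

u_1 = (-6/5, 12/5)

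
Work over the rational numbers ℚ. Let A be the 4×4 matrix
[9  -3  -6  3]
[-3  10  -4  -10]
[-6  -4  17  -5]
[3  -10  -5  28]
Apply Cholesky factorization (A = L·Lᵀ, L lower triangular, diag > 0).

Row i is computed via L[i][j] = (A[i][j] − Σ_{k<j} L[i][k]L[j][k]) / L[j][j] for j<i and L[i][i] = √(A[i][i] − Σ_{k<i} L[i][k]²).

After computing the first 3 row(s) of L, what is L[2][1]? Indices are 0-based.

Step 1: L[0][0] = √(9) = 3.
  L[1][0] = (-3) / L[0][0] = -1.
Step 2: L[1][1] = √(9) = 3.
  L[2][0] = (-6) / L[0][0] = -2.
  L[2][1] = (-6) / L[1][1] = -2.
Step 3: L[2][2] = √(9) = 3.

L[2][1] = -2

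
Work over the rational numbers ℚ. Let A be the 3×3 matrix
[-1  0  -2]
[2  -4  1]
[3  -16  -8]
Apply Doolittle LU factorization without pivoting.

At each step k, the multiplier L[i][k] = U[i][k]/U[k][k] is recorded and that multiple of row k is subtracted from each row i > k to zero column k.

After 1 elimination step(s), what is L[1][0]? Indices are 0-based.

Step 1: pivot at (0,0) is -1.
  row1 ← row1 − (-2)·row0  ⇒  L[1][0]=-2, U row1=(0, -4, -3)
  row2 ← row2 − (-3)·row0  ⇒  L[2][0]=-3, U row2=(0, -16, -14)

L[1][0] = -2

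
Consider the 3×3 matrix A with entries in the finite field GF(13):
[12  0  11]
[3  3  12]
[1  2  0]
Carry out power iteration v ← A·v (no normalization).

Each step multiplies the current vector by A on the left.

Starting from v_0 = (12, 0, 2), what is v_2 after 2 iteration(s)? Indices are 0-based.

v_0 = (12, 0, 2).
v_1 = A·v_0 = (10, 8, 12).
v_2 = A·v_1 = (5, 3, 0).

v_2 = (5, 3, 0)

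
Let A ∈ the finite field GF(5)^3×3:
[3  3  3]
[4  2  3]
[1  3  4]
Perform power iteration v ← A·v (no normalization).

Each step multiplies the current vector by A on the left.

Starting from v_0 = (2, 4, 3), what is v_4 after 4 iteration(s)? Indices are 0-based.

v_0 = (2, 4, 3).
v_1 = A·v_0 = (2, 0, 1).
v_2 = A·v_1 = (4, 1, 1).
v_3 = A·v_2 = (3, 1, 1).
v_4 = A·v_3 = (0, 2, 0).

v_4 = (0, 2, 0)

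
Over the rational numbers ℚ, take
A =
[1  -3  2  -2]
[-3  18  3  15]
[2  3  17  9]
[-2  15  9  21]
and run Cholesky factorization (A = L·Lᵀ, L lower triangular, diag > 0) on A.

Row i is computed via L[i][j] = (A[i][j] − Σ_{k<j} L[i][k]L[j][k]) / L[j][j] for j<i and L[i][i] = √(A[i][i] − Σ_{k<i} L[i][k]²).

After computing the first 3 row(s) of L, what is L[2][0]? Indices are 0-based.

L[2][0] = 2

Step 1: L[0][0] = √(1) = 1.
  L[1][0] = (-3) / L[0][0] = -3.
Step 2: L[1][1] = √(9) = 3.
  L[2][0] = (2) / L[0][0] = 2.
  L[2][1] = (9) / L[1][1] = 3.
Step 3: L[2][2] = √(4) = 2.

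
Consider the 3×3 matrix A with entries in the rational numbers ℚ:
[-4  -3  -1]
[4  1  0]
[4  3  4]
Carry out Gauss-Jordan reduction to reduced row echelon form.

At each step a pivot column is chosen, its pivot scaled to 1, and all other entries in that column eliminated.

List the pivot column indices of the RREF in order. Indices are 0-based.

[1] R0 /= -4  ⇒  (1, 3/4, 1/4)
     R1 -= 4·R0  ⇒  (0, -2, -1)
     R2 -= 4·R0  ⇒  (0, 0, 3)
[2] R1 /= -2  ⇒  (0, 1, 1/2)
     R0 -= 3/4·R1  ⇒  (1, 0, -1/8)
[3] R2 /= 3  ⇒  (0, 0, 1)
     R0 -= -1/8·R2  ⇒  (1, 0, 0)
     R1 -= 1/2·R2  ⇒  (0, 1, 0)

pivot columns: 0, 1, 2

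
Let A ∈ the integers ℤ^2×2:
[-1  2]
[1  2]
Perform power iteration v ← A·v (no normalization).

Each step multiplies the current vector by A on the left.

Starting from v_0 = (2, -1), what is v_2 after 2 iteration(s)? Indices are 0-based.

v_2 = (4, -4)

v_0 = (2, -1).
v_1 = A·v_0 = (-4, 0).
v_2 = A·v_1 = (4, -4).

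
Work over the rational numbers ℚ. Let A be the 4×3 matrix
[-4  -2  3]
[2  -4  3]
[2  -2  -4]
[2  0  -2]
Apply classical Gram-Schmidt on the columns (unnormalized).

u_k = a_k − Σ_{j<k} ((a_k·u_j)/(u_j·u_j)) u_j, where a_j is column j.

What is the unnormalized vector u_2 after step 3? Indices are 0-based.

u_2 = (-39/41, 94/41, -149/41, -23/41)

Step 1: u_0 = a_0 = (-4, 2, 2, 2).
Step 2: u_1 = a_1 − (-1/7)·u_0 = (-18/7, -26/7, -12/7, 2/7).
Step 3: u_2 = a_2 − (-9/14)·u_0 − (-22/41)·u_1 = (-39/41, 94/41, -149/41, -23/41).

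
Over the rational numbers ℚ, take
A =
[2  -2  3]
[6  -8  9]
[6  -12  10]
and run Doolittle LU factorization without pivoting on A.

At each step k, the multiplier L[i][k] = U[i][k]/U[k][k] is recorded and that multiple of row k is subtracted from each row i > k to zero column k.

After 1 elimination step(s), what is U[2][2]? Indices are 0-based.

U[2][2] = 1

[col 0] pivot 2
  R1 -= 3*R0 → (0, -2, 0)  (L[1][0] := 3)
  R2 -= 3*R0 → (0, -6, 1)  (L[2][0] := 3)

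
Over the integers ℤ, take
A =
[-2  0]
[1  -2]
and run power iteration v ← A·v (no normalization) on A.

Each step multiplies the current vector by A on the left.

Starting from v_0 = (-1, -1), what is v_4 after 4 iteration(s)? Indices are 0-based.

v_0 = (-1, -1).
v_1 = A·v_0 = (2, 1).
v_2 = A·v_1 = (-4, 0).
v_3 = A·v_2 = (8, -4).
v_4 = A·v_3 = (-16, 16).

v_4 = (-16, 16)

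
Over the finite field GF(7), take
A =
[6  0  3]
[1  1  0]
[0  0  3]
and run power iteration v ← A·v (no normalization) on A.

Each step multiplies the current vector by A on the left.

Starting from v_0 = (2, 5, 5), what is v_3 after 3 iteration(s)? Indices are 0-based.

v_0 = (2, 5, 5).
v_1 = A·v_0 = (6, 0, 1).
v_2 = A·v_1 = (4, 6, 3).
v_3 = A·v_2 = (5, 3, 2).

v_3 = (5, 3, 2)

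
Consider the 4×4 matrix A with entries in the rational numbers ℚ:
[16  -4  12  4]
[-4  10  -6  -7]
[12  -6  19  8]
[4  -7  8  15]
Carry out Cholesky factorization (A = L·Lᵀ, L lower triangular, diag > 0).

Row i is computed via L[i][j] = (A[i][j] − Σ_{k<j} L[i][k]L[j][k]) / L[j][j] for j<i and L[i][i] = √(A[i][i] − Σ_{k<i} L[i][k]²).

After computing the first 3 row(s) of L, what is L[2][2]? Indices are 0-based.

L[2][2] = 3

Step 1: L[0][0] = √(16) = 4.
  L[1][0] = (-4) / L[0][0] = -1.
Step 2: L[1][1] = √(9) = 3.
  L[2][0] = (12) / L[0][0] = 3.
  L[2][1] = (-3) / L[1][1] = -1.
Step 3: L[2][2] = √(9) = 3.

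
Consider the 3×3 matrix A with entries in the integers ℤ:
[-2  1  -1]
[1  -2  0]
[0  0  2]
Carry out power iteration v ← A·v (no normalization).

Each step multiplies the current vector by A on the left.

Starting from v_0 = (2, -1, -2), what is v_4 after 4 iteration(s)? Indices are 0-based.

v_0 = (2, -1, -2).
v_1 = A·v_0 = (-3, 4, -4).
v_2 = A·v_1 = (14, -11, -8).
v_3 = A·v_2 = (-31, 36, -16).
v_4 = A·v_3 = (114, -103, -32).

v_4 = (114, -103, -32)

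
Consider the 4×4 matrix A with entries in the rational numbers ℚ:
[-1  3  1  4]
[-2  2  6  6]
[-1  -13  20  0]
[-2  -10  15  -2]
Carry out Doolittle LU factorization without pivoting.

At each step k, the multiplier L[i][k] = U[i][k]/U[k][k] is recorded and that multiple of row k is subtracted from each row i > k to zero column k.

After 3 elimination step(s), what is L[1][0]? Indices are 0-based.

Step 1: pivot at (0,0) is -1.
  row1 ← row1 − (2)·row0  ⇒  L[1][0]=2, U row1=(0, -4, 4, -2)
  row2 ← row2 − (1)·row0  ⇒  L[2][0]=1, U row2=(0, -16, 19, -4)
  row3 ← row3 − (2)·row0  ⇒  L[3][0]=2, U row3=(0, -16, 13, -10)
Step 2: pivot at (1,1) is -4.
  row2 ← row2 − (4)·row1  ⇒  L[2][1]=4, U row2=(0, 0, 3, 4)
  row3 ← row3 − (4)·row1  ⇒  L[3][1]=4, U row3=(0, 0, -3, -2)
Step 3: pivot at (2,2) is 3.
  row3 ← row3 − (-1)·row2  ⇒  L[3][2]=-1, U row3=(0, 0, 0, 2)

L[1][0] = 2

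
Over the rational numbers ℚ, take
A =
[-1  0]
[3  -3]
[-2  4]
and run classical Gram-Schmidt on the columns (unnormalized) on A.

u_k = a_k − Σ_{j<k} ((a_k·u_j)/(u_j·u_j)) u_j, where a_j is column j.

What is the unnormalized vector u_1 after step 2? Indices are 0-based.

u_1 = (-17/14, 9/14, 11/7)

Step 1: u_0 = a_0 = (-1, 3, -2).
Step 2: u_1 = a_1 − (-17/14)·u_0 = (-17/14, 9/14, 11/7).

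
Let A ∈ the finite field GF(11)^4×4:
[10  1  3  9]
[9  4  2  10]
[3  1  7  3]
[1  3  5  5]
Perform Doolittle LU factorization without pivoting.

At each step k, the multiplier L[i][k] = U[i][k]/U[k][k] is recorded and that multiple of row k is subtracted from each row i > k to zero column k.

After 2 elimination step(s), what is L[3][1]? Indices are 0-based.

[col 0] pivot 10
  R1 -= 2*R0 → (0, 2, 7, 3)  (L[1][0] := 2)
  R2 -= 8*R0 → (0, 4, 5, 8)  (L[2][0] := 8)
  R3 -= 10*R0 → (0, 4, 8, 3)  (L[3][0] := 10)
[col 1] pivot 2
  R2 -= 2*R1 → (0, 0, 2, 2)  (L[2][1] := 2)
  R3 -= 2*R1 → (0, 0, 5, 8)  (L[3][1] := 2)

L[3][1] = 2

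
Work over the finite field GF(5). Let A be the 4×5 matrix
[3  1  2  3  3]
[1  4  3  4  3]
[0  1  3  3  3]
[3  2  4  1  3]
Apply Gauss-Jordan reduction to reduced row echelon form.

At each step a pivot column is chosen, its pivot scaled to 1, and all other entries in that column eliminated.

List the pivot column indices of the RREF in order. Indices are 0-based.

pivot columns: 0, 1, 2, 3

step 1: normalize row 0 (÷3) = (1, 2, 4, 1, 1)
  row 1: subtract 1×row0 = (0, 2, 4, 3, 2)
  row 3: subtract 3×row0 = (0, 1, 2, 3, 0)
step 2: normalize row 1 (÷2) = (0, 1, 2, 4, 1)
  row 0: subtract 2×row1 = (1, 0, 0, 3, 4)
  row 2: subtract 1×row1 = (0, 0, 1, 4, 2)
  row 3: subtract 1×row1 = (0, 0, 0, 4, 4)
step 3: normalize row 2 (÷1) = (0, 0, 1, 4, 2)
  row 1: subtract 2×row2 = (0, 1, 0, 1, 2)
step 4: normalize row 3 (÷4) = (0, 0, 0, 1, 1)
  row 0: subtract 3×row3 = (1, 0, 0, 0, 1)
  row 1: subtract 1×row3 = (0, 1, 0, 0, 1)
  row 2: subtract 4×row3 = (0, 0, 1, 0, 3)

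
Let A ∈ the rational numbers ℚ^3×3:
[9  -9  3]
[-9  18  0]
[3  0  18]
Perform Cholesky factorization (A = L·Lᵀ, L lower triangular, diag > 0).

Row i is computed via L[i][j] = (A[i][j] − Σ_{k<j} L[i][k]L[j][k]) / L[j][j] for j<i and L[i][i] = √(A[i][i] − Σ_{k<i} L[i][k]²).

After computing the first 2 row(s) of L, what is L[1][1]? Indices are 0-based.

Step 1: L[0][0] = √(9) = 3.
  L[1][0] = (-9) / L[0][0] = -3.
Step 2: L[1][1] = √(9) = 3.

L[1][1] = 3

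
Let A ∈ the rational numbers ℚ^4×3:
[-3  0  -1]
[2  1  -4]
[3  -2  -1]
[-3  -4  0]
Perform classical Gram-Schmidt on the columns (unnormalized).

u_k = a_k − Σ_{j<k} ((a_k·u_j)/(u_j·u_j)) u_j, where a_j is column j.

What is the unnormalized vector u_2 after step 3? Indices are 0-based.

Step 1: u_0 = a_0 = (-3, 2, 3, -3).
Step 2: u_1 = a_1 − (8/31)·u_0 = (24/31, 15/31, -86/31, -100/31).
Step 3: u_2 = a_2 − (-8/31)·u_0 − (2/587)·u_1 = (-1043/587, -2046/587, -127/587, -448/587).

u_2 = (-1043/587, -2046/587, -127/587, -448/587)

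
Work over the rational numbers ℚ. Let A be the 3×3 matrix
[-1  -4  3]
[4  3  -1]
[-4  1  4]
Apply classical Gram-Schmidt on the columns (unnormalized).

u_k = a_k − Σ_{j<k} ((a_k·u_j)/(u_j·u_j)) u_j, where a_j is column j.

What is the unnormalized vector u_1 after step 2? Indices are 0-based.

Step 1: u_0 = a_0 = (-1, 4, -4).
Step 2: u_1 = a_1 − (4/11)·u_0 = (-40/11, 17/11, 27/11).

u_1 = (-40/11, 17/11, 27/11)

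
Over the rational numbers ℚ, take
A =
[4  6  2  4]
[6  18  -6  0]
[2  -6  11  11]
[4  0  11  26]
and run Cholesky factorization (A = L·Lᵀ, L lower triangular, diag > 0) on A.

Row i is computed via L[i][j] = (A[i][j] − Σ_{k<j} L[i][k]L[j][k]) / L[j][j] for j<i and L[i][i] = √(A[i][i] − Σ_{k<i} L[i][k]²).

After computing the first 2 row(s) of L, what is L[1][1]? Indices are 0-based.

Step 1: L[0][0] = √(4) = 2.
  L[1][0] = (6) / L[0][0] = 3.
Step 2: L[1][1] = √(9) = 3.

L[1][1] = 3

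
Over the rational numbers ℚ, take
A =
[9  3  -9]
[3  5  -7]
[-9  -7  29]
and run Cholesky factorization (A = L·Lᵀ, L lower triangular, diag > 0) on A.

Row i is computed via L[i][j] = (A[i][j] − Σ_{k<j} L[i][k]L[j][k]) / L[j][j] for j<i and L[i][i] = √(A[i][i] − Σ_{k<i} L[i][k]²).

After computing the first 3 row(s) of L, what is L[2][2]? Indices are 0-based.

Step 1: L[0][0] = √(9) = 3.
  L[1][0] = (3) / L[0][0] = 1.
Step 2: L[1][1] = √(4) = 2.
  L[2][0] = (-9) / L[0][0] = -3.
  L[2][1] = (-4) / L[1][1] = -2.
Step 3: L[2][2] = √(16) = 4.

L[2][2] = 4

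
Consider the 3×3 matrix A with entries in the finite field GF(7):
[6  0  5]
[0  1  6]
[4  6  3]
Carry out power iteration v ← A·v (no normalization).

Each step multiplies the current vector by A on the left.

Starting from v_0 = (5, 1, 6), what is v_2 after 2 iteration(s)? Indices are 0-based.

v_0 = (5, 1, 6).
v_1 = A·v_0 = (4, 2, 2).
v_2 = A·v_1 = (6, 0, 6).

v_2 = (6, 0, 6)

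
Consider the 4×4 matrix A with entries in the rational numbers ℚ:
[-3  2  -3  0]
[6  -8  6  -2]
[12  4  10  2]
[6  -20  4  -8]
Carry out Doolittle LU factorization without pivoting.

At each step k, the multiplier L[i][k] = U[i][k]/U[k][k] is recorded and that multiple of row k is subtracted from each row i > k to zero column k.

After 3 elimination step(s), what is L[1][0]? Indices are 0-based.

[col 0] pivot -3
  R1 -= -2*R0 → (0, -4, 0, -2)  (L[1][0] := -2)
  R2 -= -4*R0 → (0, 12, -2, 2)  (L[2][0] := -4)
  R3 -= -2*R0 → (0, -16, -2, -8)  (L[3][0] := -2)
[col 1] pivot -4
  R2 -= -3*R1 → (0, 0, -2, -4)  (L[2][1] := -3)
  R3 -= 4*R1 → (0, 0, -2, 0)  (L[3][1] := 4)
[col 2] pivot -2
  R3 -= 1*R2 → (0, 0, 0, 4)  (L[3][2] := 1)

L[1][0] = -2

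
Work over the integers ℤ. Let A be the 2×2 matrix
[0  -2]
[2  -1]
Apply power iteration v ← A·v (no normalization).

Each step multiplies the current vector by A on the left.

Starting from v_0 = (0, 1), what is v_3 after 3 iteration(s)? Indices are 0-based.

v_3 = (6, 7)

v_0 = (0, 1).
v_1 = A·v_0 = (-2, -1).
v_2 = A·v_1 = (2, -3).
v_3 = A·v_2 = (6, 7).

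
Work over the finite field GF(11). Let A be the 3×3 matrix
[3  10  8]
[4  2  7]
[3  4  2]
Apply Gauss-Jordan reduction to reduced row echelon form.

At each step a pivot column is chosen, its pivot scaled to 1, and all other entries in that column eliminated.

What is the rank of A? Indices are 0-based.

[1] R0 /= 3  ⇒  (1, 7, 10)
     R1 -= 4·R0  ⇒  (0, 7, 0)
     R2 -= 3·R0  ⇒  (0, 5, 5)
[2] R1 /= 7  ⇒  (0, 1, 0)
     R0 -= 7·R1  ⇒  (1, 0, 10)
     R2 -= 5·R1  ⇒  (0, 0, 5)
[3] R2 /= 5  ⇒  (0, 0, 1)
     R0 -= 10·R2  ⇒  (1, 0, 0)

rank = 3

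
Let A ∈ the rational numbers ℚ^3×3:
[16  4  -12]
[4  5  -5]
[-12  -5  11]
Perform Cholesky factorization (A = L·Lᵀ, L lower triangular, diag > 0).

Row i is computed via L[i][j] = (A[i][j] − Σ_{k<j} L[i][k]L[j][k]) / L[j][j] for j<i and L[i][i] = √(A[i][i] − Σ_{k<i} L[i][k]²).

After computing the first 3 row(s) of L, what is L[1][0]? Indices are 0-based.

Step 1: L[0][0] = √(16) = 4.
  L[1][0] = (4) / L[0][0] = 1.
Step 2: L[1][1] = √(4) = 2.
  L[2][0] = (-12) / L[0][0] = -3.
  L[2][1] = (-2) / L[1][1] = -1.
Step 3: L[2][2] = √(1) = 1.

L[1][0] = 1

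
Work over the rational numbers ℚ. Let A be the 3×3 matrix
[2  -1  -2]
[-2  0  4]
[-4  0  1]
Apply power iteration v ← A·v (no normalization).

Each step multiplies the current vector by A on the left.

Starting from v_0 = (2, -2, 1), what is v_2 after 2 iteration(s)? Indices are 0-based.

v_0 = (2, -2, 1).
v_1 = A·v_0 = (4, 0, -7).
v_2 = A·v_1 = (22, -36, -23).

v_2 = (22, -36, -23)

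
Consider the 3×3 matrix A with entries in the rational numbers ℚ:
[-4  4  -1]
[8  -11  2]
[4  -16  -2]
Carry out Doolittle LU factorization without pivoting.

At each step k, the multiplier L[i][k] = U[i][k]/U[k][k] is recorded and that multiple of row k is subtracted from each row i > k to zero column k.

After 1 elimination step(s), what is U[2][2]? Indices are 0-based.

Step 1: pivot at (0,0) is -4.
  row1 ← row1 − (-2)·row0  ⇒  L[1][0]=-2, U row1=(0, -3, 0)
  row2 ← row2 − (-1)·row0  ⇒  L[2][0]=-1, U row2=(0, -12, -3)

U[2][2] = -3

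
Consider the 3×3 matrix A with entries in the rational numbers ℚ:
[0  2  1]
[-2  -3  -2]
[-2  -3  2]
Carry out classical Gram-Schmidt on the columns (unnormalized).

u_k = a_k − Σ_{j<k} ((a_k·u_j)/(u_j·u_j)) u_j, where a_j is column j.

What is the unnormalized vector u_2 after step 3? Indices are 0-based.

Step 1: u_0 = a_0 = (0, -2, -2).
Step 2: u_1 = a_1 − (3/2)·u_0 = (2, 0, 0).
Step 3: u_2 = a_2 − (0)·u_0 − (1/2)·u_1 = (0, -2, 2).

u_2 = (0, -2, 2)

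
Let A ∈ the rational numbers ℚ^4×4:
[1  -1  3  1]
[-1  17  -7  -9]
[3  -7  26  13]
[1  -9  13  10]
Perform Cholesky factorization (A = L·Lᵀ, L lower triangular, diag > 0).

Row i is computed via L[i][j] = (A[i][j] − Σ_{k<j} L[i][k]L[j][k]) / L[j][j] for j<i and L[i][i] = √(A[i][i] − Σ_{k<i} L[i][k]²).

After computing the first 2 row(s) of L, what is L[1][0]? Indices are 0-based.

L[1][0] = -1

Step 1: L[0][0] = √(1) = 1.
  L[1][0] = (-1) / L[0][0] = -1.
Step 2: L[1][1] = √(16) = 4.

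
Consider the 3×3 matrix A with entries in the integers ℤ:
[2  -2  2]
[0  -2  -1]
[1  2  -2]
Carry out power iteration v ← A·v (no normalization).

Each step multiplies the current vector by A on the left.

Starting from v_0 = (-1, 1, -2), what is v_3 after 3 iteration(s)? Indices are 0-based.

v_3 = (-38, 28, 20)

v_0 = (-1, 1, -2).
v_1 = A·v_0 = (-8, 0, 5).
v_2 = A·v_1 = (-6, -5, -18).
v_3 = A·v_2 = (-38, 28, 20).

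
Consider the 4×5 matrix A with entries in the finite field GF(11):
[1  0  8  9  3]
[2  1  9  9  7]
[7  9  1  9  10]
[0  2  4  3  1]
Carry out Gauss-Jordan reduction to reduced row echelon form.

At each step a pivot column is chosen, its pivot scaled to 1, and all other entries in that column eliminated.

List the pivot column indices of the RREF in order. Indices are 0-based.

pivot columns: 0, 1, 2, 3

pivot(0,0)=1: scale R0 → (1, 0, 8, 9, 3)
  clear (1,0): R1 −= (2)R0 → (0, 1, 4, 2, 1)
  clear (2,0): R2 −= (7)R0 → (0, 9, 0, 1, 0)
pivot(1,1)=1: scale R1 → (0, 1, 4, 2, 1)
  clear (2,1): R2 −= (9)R1 → (0, 0, 8, 5, 2)
  clear (3,1): R3 −= (2)R1 → (0, 0, 7, 10, 10)
pivot(2,2)=8: scale R2 → (0, 0, 1, 2, 3)
  clear (0,2): R0 −= (8)R2 → (1, 0, 0, 4, 1)
  clear (1,2): R1 −= (4)R2 → (0, 1, 0, 5, 0)
  clear (3,2): R3 −= (7)R2 → (0, 0, 0, 7, 0)
pivot(3,3)=7: scale R3 → (0, 0, 0, 1, 0)
  clear (0,3): R0 −= (4)R3 → (1, 0, 0, 0, 1)
  clear (1,3): R1 −= (5)R3 → (0, 1, 0, 0, 0)
  clear (2,3): R2 −= (2)R3 → (0, 0, 1, 0, 3)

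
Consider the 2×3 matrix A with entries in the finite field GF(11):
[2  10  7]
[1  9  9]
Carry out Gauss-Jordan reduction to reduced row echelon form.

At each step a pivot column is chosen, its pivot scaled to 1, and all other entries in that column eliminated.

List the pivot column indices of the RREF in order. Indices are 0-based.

step 1: normalize row 0 (÷2) = (1, 5, 9)
  row 1: subtract 1×row0 = (0, 4, 0)
step 2: normalize row 1 (÷4) = (0, 1, 0)
  row 0: subtract 5×row1 = (1, 0, 9)

pivot columns: 0, 1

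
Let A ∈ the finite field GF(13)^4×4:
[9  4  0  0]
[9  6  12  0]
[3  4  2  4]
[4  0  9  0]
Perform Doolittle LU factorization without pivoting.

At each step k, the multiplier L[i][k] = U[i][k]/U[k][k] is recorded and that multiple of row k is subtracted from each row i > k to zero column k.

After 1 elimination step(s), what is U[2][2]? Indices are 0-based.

U[2][2] = 2

[col 0] pivot 9
  R1 -= 1*R0 → (0, 2, 12, 0)  (L[1][0] := 1)
  R2 -= 9*R0 → (0, 7, 2, 4)  (L[2][0] := 9)
  R3 -= 12*R0 → (0, 4, 9, 0)  (L[3][0] := 12)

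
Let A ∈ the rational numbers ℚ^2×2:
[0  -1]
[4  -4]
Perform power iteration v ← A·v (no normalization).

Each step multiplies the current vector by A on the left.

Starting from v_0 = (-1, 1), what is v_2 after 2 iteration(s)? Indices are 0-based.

v_0 = (-1, 1).
v_1 = A·v_0 = (-1, -8).
v_2 = A·v_1 = (8, 28).

v_2 = (8, 28)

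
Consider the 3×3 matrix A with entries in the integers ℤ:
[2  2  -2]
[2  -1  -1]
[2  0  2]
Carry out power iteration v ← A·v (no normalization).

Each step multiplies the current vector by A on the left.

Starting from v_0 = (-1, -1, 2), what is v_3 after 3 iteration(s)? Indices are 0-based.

v_0 = (-1, -1, 2).
v_1 = A·v_0 = (-8, -3, 2).
v_2 = A·v_1 = (-26, -15, -12).
v_3 = A·v_2 = (-58, -25, -76).

v_3 = (-58, -25, -76)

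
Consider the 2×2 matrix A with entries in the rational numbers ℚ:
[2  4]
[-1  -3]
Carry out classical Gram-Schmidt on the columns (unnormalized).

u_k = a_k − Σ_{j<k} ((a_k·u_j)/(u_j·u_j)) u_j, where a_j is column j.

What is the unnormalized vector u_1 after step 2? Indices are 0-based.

Step 1: u_0 = a_0 = (2, -1).
Step 2: u_1 = a_1 − (11/5)·u_0 = (-2/5, -4/5).

u_1 = (-2/5, -4/5)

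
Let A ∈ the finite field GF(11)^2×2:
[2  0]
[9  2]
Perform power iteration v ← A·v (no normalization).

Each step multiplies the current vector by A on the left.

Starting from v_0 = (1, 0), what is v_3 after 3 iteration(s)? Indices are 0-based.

v_3 = (8, 9)

v_0 = (1, 0).
v_1 = A·v_0 = (2, 9).
v_2 = A·v_1 = (4, 3).
v_3 = A·v_2 = (8, 9).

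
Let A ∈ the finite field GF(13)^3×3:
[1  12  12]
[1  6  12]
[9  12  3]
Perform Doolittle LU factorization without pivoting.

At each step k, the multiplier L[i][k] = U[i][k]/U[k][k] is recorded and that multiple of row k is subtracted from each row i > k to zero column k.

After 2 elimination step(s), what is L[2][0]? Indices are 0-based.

L[2][0] = 9

Step 1: pivot at (0,0) is 1.
  row1 ← row1 − (1)·row0  ⇒  L[1][0]=1, U row1=(0, 7, 0)
  row2 ← row2 − (9)·row0  ⇒  L[2][0]=9, U row2=(0, 8, 12)
Step 2: pivot at (1,1) is 7.
  row2 ← row2 − (3)·row1  ⇒  L[2][1]=3, U row2=(0, 0, 12)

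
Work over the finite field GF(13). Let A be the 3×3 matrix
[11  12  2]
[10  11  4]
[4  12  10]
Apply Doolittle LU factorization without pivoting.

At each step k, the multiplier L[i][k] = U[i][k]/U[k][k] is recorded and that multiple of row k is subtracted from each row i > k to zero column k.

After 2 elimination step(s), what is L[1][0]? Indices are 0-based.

Step 1: pivot at (0,0) is 11.
  row1 ← row1 − (8)·row0  ⇒  L[1][0]=8, U row1=(0, 6, 1)
  row2 ← row2 − (11)·row0  ⇒  L[2][0]=11, U row2=(0, 10, 1)
Step 2: pivot at (1,1) is 6.
  row2 ← row2 − (6)·row1  ⇒  L[2][1]=6, U row2=(0, 0, 8)

L[1][0] = 8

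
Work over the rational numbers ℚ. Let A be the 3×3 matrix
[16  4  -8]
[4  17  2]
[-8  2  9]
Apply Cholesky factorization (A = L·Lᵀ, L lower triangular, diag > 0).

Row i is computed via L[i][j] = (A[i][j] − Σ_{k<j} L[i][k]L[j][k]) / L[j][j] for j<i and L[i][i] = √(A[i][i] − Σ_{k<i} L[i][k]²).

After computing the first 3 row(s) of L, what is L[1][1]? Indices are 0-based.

Step 1: L[0][0] = √(16) = 4.
  L[1][0] = (4) / L[0][0] = 1.
Step 2: L[1][1] = √(16) = 4.
  L[2][0] = (-8) / L[0][0] = -2.
  L[2][1] = (4) / L[1][1] = 1.
Step 3: L[2][2] = √(4) = 2.

L[1][1] = 4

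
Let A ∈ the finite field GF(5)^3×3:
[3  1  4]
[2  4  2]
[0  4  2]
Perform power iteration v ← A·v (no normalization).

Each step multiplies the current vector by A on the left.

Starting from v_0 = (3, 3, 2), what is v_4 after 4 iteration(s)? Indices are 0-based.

v_0 = (3, 3, 2).
v_1 = A·v_0 = (0, 2, 1).
v_2 = A·v_1 = (1, 0, 0).
v_3 = A·v_2 = (3, 2, 0).
v_4 = A·v_3 = (1, 4, 3).

v_4 = (1, 4, 3)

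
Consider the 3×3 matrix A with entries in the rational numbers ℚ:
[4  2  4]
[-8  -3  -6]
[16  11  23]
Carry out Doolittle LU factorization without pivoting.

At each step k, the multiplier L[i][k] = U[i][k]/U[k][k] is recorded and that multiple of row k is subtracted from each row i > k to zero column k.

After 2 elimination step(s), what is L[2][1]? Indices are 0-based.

[col 0] pivot 4
  R1 -= -2*R0 → (0, 1, 2)  (L[1][0] := -2)
  R2 -= 4*R0 → (0, 3, 7)  (L[2][0] := 4)
[col 1] pivot 1
  R2 -= 3*R1 → (0, 0, 1)  (L[2][1] := 3)

L[2][1] = 3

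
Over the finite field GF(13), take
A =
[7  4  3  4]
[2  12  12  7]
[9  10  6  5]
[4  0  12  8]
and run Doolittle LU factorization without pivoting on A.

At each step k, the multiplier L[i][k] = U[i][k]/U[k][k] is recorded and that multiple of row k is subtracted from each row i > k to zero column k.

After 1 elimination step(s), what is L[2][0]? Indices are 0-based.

L[2][0] = 5

Step 1: pivot at (0,0) is 7.
  row1 ← row1 − (4)·row0  ⇒  L[1][0]=4, U row1=(0, 9, 0, 4)
  row2 ← row2 − (5)·row0  ⇒  L[2][0]=5, U row2=(0, 3, 4, 11)
  row3 ← row3 − (8)·row0  ⇒  L[3][0]=8, U row3=(0, 7, 1, 2)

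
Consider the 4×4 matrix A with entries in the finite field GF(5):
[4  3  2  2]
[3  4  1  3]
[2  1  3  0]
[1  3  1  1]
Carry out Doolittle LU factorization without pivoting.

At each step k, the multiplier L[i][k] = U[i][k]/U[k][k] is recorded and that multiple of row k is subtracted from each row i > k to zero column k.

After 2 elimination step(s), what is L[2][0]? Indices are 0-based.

Step 1: pivot at (0,0) is 4.
  row1 ← row1 − (2)·row0  ⇒  L[1][0]=2, U row1=(0, 3, 2, 4)
  row2 ← row2 − (3)·row0  ⇒  L[2][0]=3, U row2=(0, 2, 2, 4)
  row3 ← row3 − (4)·row0  ⇒  L[3][0]=4, U row3=(0, 1, 3, 3)
Step 2: pivot at (1,1) is 3.
  row2 ← row2 − (4)·row1  ⇒  L[2][1]=4, U row2=(0, 0, 4, 3)
  row3 ← row3 − (2)·row1  ⇒  L[3][1]=2, U row3=(0, 0, 4, 0)

L[2][0] = 3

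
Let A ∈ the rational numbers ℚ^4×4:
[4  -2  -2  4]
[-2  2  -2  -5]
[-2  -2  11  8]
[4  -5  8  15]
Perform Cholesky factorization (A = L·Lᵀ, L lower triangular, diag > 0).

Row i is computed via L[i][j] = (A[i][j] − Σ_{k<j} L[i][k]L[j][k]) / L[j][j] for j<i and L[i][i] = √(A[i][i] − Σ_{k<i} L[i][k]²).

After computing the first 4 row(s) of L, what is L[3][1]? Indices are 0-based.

L[3][1] = -3

Step 1: L[0][0] = √(4) = 2.
  L[1][0] = (-2) / L[0][0] = -1.
Step 2: L[1][1] = √(1) = 1.
  L[2][0] = (-2) / L[0][0] = -1.
  L[2][1] = (-3) / L[1][1] = -3.
Step 3: L[2][2] = √(1) = 1.
  L[3][0] = (4) / L[0][0] = 2.
  L[3][1] = (-3) / L[1][1] = -3.
  L[3][2] = (1) / L[2][2] = 1.
Step 4: L[3][3] = √(1) = 1.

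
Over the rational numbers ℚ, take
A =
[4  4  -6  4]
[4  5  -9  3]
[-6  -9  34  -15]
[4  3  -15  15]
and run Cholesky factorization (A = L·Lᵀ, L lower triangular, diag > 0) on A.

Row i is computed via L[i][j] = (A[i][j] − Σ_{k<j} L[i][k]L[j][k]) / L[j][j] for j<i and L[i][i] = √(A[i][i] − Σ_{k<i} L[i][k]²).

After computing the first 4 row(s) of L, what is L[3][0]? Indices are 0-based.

Step 1: L[0][0] = √(4) = 2.
  L[1][0] = (4) / L[0][0] = 2.
Step 2: L[1][1] = √(1) = 1.
  L[2][0] = (-6) / L[0][0] = -3.
  L[2][1] = (-3) / L[1][1] = -3.
Step 3: L[2][2] = √(16) = 4.
  L[3][0] = (4) / L[0][0] = 2.
  L[3][1] = (-1) / L[1][1] = -1.
  L[3][2] = (-12) / L[2][2] = -3.
Step 4: L[3][3] = √(1) = 1.

L[3][0] = 2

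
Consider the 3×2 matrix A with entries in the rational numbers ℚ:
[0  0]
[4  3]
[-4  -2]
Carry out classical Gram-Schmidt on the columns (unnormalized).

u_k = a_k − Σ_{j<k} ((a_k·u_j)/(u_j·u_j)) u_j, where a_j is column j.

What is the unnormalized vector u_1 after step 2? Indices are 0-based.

Step 1: u_0 = a_0 = (0, 4, -4).
Step 2: u_1 = a_1 − (5/8)·u_0 = (0, 1/2, 1/2).

u_1 = (0, 1/2, 1/2)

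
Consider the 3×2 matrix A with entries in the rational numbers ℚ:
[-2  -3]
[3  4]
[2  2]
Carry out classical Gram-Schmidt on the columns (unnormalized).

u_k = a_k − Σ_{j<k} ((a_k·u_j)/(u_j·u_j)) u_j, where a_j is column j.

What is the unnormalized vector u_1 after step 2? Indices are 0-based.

u_1 = (-7/17, 2/17, -10/17)

Step 1: u_0 = a_0 = (-2, 3, 2).
Step 2: u_1 = a_1 − (22/17)·u_0 = (-7/17, 2/17, -10/17).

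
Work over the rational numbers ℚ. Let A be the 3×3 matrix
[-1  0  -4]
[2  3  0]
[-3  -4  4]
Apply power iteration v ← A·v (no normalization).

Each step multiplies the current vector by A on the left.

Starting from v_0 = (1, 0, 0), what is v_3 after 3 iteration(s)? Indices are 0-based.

v_3 = (55, 38, -123)

v_0 = (1, 0, 0).
v_1 = A·v_0 = (-1, 2, -3).
v_2 = A·v_1 = (13, 4, -17).
v_3 = A·v_2 = (55, 38, -123).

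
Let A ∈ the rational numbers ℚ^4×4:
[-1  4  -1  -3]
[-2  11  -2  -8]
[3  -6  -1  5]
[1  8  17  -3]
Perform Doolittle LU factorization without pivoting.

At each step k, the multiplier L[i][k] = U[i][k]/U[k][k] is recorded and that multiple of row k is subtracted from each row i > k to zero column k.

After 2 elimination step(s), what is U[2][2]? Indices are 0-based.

k=0: U[0][0]=-1
  eliminate (1,0): mult=2, new row 1: (0, 3, 0, -2); set L[1][0]=2
  eliminate (2,0): mult=-3, new row 2: (0, 6, -4, -4); set L[2][0]=-3
  eliminate (3,0): mult=-1, new row 3: (0, 12, 16, -6); set L[3][0]=-1
k=1: U[1][1]=3
  eliminate (2,1): mult=2, new row 2: (0, 0, -4, 0); set L[2][1]=2
  eliminate (3,1): mult=4, new row 3: (0, 0, 16, 2); set L[3][1]=4

U[2][2] = -4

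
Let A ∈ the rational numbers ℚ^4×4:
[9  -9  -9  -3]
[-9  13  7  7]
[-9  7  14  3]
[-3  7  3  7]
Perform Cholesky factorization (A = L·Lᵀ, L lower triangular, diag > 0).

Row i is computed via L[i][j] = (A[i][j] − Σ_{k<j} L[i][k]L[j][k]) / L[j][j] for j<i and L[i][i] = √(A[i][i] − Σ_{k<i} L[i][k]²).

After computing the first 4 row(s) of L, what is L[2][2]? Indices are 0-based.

L[2][2] = 2

Step 1: L[0][0] = √(9) = 3.
  L[1][0] = (-9) / L[0][0] = -3.
Step 2: L[1][1] = √(4) = 2.
  L[2][0] = (-9) / L[0][0] = -3.
  L[2][1] = (-2) / L[1][1] = -1.
Step 3: L[2][2] = √(4) = 2.
  L[3][0] = (-3) / L[0][0] = -1.
  L[3][1] = (4) / L[1][1] = 2.
  L[3][2] = (2) / L[2][2] = 1.
Step 4: L[3][3] = √(1) = 1.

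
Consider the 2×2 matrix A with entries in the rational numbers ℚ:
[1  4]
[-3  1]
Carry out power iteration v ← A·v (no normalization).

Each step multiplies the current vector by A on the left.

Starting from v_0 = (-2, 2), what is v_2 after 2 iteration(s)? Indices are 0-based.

v_2 = (38, -10)

v_0 = (-2, 2).
v_1 = A·v_0 = (6, 8).
v_2 = A·v_1 = (38, -10).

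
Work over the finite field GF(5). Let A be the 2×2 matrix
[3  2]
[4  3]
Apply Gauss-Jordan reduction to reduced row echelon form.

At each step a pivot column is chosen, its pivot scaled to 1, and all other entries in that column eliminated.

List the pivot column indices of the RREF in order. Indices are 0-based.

[1] R0 /= 3  ⇒  (1, 4)
     R1 -= 4·R0  ⇒  (0, 2)
[2] R1 /= 2  ⇒  (0, 1)
     R0 -= 4·R1  ⇒  (1, 0)

pivot columns: 0, 1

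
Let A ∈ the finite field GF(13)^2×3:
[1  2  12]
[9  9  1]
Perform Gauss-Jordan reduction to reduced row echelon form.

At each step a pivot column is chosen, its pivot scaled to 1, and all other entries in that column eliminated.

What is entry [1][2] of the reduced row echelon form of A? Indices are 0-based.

step 1: normalize row 0 (÷1) = (1, 2, 12)
  row 1: subtract 9×row0 = (0, 4, 10)
step 2: normalize row 1 (÷4) = (0, 1, 9)
  row 0: subtract 2×row1 = (1, 0, 7)

M[1][2] = 9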